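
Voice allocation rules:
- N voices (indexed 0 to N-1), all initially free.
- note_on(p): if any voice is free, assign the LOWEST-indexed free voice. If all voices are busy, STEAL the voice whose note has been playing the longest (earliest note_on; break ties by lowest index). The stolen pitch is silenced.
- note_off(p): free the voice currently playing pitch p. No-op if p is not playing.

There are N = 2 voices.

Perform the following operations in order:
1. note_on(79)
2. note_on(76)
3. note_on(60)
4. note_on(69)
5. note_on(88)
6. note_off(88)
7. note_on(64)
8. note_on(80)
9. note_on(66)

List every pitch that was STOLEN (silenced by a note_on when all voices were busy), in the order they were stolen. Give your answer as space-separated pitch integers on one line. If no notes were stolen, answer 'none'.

Answer: 79 76 60 69 64

Derivation:
Op 1: note_on(79): voice 0 is free -> assigned | voices=[79 -]
Op 2: note_on(76): voice 1 is free -> assigned | voices=[79 76]
Op 3: note_on(60): all voices busy, STEAL voice 0 (pitch 79, oldest) -> assign | voices=[60 76]
Op 4: note_on(69): all voices busy, STEAL voice 1 (pitch 76, oldest) -> assign | voices=[60 69]
Op 5: note_on(88): all voices busy, STEAL voice 0 (pitch 60, oldest) -> assign | voices=[88 69]
Op 6: note_off(88): free voice 0 | voices=[- 69]
Op 7: note_on(64): voice 0 is free -> assigned | voices=[64 69]
Op 8: note_on(80): all voices busy, STEAL voice 1 (pitch 69, oldest) -> assign | voices=[64 80]
Op 9: note_on(66): all voices busy, STEAL voice 0 (pitch 64, oldest) -> assign | voices=[66 80]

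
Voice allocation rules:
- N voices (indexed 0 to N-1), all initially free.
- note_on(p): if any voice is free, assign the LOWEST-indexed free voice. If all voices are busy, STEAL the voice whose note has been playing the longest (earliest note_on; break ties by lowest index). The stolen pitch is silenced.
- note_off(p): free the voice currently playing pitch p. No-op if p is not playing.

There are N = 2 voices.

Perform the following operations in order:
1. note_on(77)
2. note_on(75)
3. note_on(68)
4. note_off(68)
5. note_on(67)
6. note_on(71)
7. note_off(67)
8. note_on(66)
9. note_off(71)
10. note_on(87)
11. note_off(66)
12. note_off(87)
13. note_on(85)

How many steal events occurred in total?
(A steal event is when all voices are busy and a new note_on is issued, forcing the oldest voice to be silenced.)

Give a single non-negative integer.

Op 1: note_on(77): voice 0 is free -> assigned | voices=[77 -]
Op 2: note_on(75): voice 1 is free -> assigned | voices=[77 75]
Op 3: note_on(68): all voices busy, STEAL voice 0 (pitch 77, oldest) -> assign | voices=[68 75]
Op 4: note_off(68): free voice 0 | voices=[- 75]
Op 5: note_on(67): voice 0 is free -> assigned | voices=[67 75]
Op 6: note_on(71): all voices busy, STEAL voice 1 (pitch 75, oldest) -> assign | voices=[67 71]
Op 7: note_off(67): free voice 0 | voices=[- 71]
Op 8: note_on(66): voice 0 is free -> assigned | voices=[66 71]
Op 9: note_off(71): free voice 1 | voices=[66 -]
Op 10: note_on(87): voice 1 is free -> assigned | voices=[66 87]
Op 11: note_off(66): free voice 0 | voices=[- 87]
Op 12: note_off(87): free voice 1 | voices=[- -]
Op 13: note_on(85): voice 0 is free -> assigned | voices=[85 -]

Answer: 2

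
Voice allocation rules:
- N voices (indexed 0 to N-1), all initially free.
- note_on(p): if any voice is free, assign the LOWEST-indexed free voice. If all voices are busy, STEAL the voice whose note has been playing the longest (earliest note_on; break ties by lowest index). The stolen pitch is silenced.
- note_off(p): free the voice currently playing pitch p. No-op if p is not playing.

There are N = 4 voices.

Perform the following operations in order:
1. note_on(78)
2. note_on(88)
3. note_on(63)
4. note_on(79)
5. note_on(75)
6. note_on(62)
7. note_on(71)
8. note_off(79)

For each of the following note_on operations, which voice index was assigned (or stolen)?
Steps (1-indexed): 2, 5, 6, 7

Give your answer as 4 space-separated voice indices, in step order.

Answer: 1 0 1 2

Derivation:
Op 1: note_on(78): voice 0 is free -> assigned | voices=[78 - - -]
Op 2: note_on(88): voice 1 is free -> assigned | voices=[78 88 - -]
Op 3: note_on(63): voice 2 is free -> assigned | voices=[78 88 63 -]
Op 4: note_on(79): voice 3 is free -> assigned | voices=[78 88 63 79]
Op 5: note_on(75): all voices busy, STEAL voice 0 (pitch 78, oldest) -> assign | voices=[75 88 63 79]
Op 6: note_on(62): all voices busy, STEAL voice 1 (pitch 88, oldest) -> assign | voices=[75 62 63 79]
Op 7: note_on(71): all voices busy, STEAL voice 2 (pitch 63, oldest) -> assign | voices=[75 62 71 79]
Op 8: note_off(79): free voice 3 | voices=[75 62 71 -]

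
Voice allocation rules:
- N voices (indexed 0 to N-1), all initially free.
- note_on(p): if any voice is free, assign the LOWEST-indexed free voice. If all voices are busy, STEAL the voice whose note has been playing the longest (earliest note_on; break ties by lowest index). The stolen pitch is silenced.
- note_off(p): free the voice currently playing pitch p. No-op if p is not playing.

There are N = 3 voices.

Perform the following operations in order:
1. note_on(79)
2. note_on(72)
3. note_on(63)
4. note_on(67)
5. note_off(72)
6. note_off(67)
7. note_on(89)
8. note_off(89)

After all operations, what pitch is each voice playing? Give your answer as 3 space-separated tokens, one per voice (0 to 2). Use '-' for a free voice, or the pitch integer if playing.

Op 1: note_on(79): voice 0 is free -> assigned | voices=[79 - -]
Op 2: note_on(72): voice 1 is free -> assigned | voices=[79 72 -]
Op 3: note_on(63): voice 2 is free -> assigned | voices=[79 72 63]
Op 4: note_on(67): all voices busy, STEAL voice 0 (pitch 79, oldest) -> assign | voices=[67 72 63]
Op 5: note_off(72): free voice 1 | voices=[67 - 63]
Op 6: note_off(67): free voice 0 | voices=[- - 63]
Op 7: note_on(89): voice 0 is free -> assigned | voices=[89 - 63]
Op 8: note_off(89): free voice 0 | voices=[- - 63]

Answer: - - 63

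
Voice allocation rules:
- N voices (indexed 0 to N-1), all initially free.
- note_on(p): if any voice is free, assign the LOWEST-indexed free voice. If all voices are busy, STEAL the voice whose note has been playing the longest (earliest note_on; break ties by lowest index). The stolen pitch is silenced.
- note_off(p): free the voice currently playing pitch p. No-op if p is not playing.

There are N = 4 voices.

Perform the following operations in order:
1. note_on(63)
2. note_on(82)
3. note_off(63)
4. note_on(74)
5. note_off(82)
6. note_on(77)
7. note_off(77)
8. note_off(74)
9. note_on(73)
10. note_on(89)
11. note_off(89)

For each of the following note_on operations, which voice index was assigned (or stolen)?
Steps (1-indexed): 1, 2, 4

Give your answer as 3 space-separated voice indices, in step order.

Answer: 0 1 0

Derivation:
Op 1: note_on(63): voice 0 is free -> assigned | voices=[63 - - -]
Op 2: note_on(82): voice 1 is free -> assigned | voices=[63 82 - -]
Op 3: note_off(63): free voice 0 | voices=[- 82 - -]
Op 4: note_on(74): voice 0 is free -> assigned | voices=[74 82 - -]
Op 5: note_off(82): free voice 1 | voices=[74 - - -]
Op 6: note_on(77): voice 1 is free -> assigned | voices=[74 77 - -]
Op 7: note_off(77): free voice 1 | voices=[74 - - -]
Op 8: note_off(74): free voice 0 | voices=[- - - -]
Op 9: note_on(73): voice 0 is free -> assigned | voices=[73 - - -]
Op 10: note_on(89): voice 1 is free -> assigned | voices=[73 89 - -]
Op 11: note_off(89): free voice 1 | voices=[73 - - -]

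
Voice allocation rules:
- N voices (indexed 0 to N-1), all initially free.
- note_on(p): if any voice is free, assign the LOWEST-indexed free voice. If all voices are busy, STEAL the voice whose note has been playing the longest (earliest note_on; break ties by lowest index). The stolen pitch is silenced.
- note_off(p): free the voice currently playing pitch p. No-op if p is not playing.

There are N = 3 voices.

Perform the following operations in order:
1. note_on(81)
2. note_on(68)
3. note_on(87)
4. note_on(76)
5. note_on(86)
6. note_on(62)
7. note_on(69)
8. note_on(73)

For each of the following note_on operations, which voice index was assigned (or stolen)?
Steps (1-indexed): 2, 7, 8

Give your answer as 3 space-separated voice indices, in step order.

Op 1: note_on(81): voice 0 is free -> assigned | voices=[81 - -]
Op 2: note_on(68): voice 1 is free -> assigned | voices=[81 68 -]
Op 3: note_on(87): voice 2 is free -> assigned | voices=[81 68 87]
Op 4: note_on(76): all voices busy, STEAL voice 0 (pitch 81, oldest) -> assign | voices=[76 68 87]
Op 5: note_on(86): all voices busy, STEAL voice 1 (pitch 68, oldest) -> assign | voices=[76 86 87]
Op 6: note_on(62): all voices busy, STEAL voice 2 (pitch 87, oldest) -> assign | voices=[76 86 62]
Op 7: note_on(69): all voices busy, STEAL voice 0 (pitch 76, oldest) -> assign | voices=[69 86 62]
Op 8: note_on(73): all voices busy, STEAL voice 1 (pitch 86, oldest) -> assign | voices=[69 73 62]

Answer: 1 0 1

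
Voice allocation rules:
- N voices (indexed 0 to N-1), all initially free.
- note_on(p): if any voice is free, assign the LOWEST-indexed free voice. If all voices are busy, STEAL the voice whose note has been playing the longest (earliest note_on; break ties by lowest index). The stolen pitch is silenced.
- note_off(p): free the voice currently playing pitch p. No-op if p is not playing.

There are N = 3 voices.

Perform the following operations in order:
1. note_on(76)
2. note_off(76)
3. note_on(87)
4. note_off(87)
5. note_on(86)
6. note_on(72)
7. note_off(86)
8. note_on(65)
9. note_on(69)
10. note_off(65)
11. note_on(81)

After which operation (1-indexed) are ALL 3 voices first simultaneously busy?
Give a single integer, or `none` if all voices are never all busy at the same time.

Answer: 9

Derivation:
Op 1: note_on(76): voice 0 is free -> assigned | voices=[76 - -]
Op 2: note_off(76): free voice 0 | voices=[- - -]
Op 3: note_on(87): voice 0 is free -> assigned | voices=[87 - -]
Op 4: note_off(87): free voice 0 | voices=[- - -]
Op 5: note_on(86): voice 0 is free -> assigned | voices=[86 - -]
Op 6: note_on(72): voice 1 is free -> assigned | voices=[86 72 -]
Op 7: note_off(86): free voice 0 | voices=[- 72 -]
Op 8: note_on(65): voice 0 is free -> assigned | voices=[65 72 -]
Op 9: note_on(69): voice 2 is free -> assigned | voices=[65 72 69]
Op 10: note_off(65): free voice 0 | voices=[- 72 69]
Op 11: note_on(81): voice 0 is free -> assigned | voices=[81 72 69]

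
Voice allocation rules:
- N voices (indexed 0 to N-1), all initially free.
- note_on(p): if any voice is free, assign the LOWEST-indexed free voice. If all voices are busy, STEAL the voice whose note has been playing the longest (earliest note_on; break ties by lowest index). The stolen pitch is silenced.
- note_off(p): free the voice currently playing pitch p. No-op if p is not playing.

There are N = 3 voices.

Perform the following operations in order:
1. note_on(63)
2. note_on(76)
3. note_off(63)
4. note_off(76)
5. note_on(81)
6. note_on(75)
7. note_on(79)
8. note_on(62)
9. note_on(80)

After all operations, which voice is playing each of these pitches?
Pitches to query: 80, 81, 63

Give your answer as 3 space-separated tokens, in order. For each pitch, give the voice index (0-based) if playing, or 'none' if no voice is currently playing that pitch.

Answer: 1 none none

Derivation:
Op 1: note_on(63): voice 0 is free -> assigned | voices=[63 - -]
Op 2: note_on(76): voice 1 is free -> assigned | voices=[63 76 -]
Op 3: note_off(63): free voice 0 | voices=[- 76 -]
Op 4: note_off(76): free voice 1 | voices=[- - -]
Op 5: note_on(81): voice 0 is free -> assigned | voices=[81 - -]
Op 6: note_on(75): voice 1 is free -> assigned | voices=[81 75 -]
Op 7: note_on(79): voice 2 is free -> assigned | voices=[81 75 79]
Op 8: note_on(62): all voices busy, STEAL voice 0 (pitch 81, oldest) -> assign | voices=[62 75 79]
Op 9: note_on(80): all voices busy, STEAL voice 1 (pitch 75, oldest) -> assign | voices=[62 80 79]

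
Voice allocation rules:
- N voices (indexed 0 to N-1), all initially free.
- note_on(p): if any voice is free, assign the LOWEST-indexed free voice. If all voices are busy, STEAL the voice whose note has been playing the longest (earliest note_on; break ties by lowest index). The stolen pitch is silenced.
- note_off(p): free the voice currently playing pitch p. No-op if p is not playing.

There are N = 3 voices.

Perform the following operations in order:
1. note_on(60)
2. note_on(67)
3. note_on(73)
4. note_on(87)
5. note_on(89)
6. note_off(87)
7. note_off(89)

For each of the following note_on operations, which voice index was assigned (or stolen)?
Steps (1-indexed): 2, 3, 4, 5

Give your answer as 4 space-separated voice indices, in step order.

Answer: 1 2 0 1

Derivation:
Op 1: note_on(60): voice 0 is free -> assigned | voices=[60 - -]
Op 2: note_on(67): voice 1 is free -> assigned | voices=[60 67 -]
Op 3: note_on(73): voice 2 is free -> assigned | voices=[60 67 73]
Op 4: note_on(87): all voices busy, STEAL voice 0 (pitch 60, oldest) -> assign | voices=[87 67 73]
Op 5: note_on(89): all voices busy, STEAL voice 1 (pitch 67, oldest) -> assign | voices=[87 89 73]
Op 6: note_off(87): free voice 0 | voices=[- 89 73]
Op 7: note_off(89): free voice 1 | voices=[- - 73]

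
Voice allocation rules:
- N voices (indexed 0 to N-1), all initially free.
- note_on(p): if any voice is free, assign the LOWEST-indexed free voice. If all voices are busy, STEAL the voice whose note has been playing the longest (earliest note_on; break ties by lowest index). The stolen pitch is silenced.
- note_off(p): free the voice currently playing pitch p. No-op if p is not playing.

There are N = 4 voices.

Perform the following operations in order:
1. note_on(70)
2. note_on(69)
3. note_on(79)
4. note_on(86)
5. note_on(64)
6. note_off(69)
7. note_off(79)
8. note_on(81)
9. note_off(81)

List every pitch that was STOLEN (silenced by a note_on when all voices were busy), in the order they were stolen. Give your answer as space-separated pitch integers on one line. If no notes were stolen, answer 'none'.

Answer: 70

Derivation:
Op 1: note_on(70): voice 0 is free -> assigned | voices=[70 - - -]
Op 2: note_on(69): voice 1 is free -> assigned | voices=[70 69 - -]
Op 3: note_on(79): voice 2 is free -> assigned | voices=[70 69 79 -]
Op 4: note_on(86): voice 3 is free -> assigned | voices=[70 69 79 86]
Op 5: note_on(64): all voices busy, STEAL voice 0 (pitch 70, oldest) -> assign | voices=[64 69 79 86]
Op 6: note_off(69): free voice 1 | voices=[64 - 79 86]
Op 7: note_off(79): free voice 2 | voices=[64 - - 86]
Op 8: note_on(81): voice 1 is free -> assigned | voices=[64 81 - 86]
Op 9: note_off(81): free voice 1 | voices=[64 - - 86]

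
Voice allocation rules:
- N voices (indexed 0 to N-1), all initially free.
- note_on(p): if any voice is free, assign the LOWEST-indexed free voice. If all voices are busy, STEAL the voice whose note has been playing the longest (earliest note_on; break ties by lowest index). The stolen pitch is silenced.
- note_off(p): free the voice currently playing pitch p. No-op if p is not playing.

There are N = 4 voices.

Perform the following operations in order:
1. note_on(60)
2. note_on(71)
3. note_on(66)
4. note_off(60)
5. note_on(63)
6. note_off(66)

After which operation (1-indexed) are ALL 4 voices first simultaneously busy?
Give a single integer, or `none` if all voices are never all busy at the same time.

Answer: none

Derivation:
Op 1: note_on(60): voice 0 is free -> assigned | voices=[60 - - -]
Op 2: note_on(71): voice 1 is free -> assigned | voices=[60 71 - -]
Op 3: note_on(66): voice 2 is free -> assigned | voices=[60 71 66 -]
Op 4: note_off(60): free voice 0 | voices=[- 71 66 -]
Op 5: note_on(63): voice 0 is free -> assigned | voices=[63 71 66 -]
Op 6: note_off(66): free voice 2 | voices=[63 71 - -]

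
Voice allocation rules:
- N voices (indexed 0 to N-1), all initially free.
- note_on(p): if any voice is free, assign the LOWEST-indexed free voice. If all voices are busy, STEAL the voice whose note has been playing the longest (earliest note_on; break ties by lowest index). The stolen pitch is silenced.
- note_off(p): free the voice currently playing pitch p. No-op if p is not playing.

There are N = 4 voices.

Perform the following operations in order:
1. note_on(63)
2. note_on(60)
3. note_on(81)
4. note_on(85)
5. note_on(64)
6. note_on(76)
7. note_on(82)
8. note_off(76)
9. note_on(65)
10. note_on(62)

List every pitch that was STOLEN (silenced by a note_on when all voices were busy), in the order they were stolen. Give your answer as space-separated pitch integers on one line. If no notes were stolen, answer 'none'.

Op 1: note_on(63): voice 0 is free -> assigned | voices=[63 - - -]
Op 2: note_on(60): voice 1 is free -> assigned | voices=[63 60 - -]
Op 3: note_on(81): voice 2 is free -> assigned | voices=[63 60 81 -]
Op 4: note_on(85): voice 3 is free -> assigned | voices=[63 60 81 85]
Op 5: note_on(64): all voices busy, STEAL voice 0 (pitch 63, oldest) -> assign | voices=[64 60 81 85]
Op 6: note_on(76): all voices busy, STEAL voice 1 (pitch 60, oldest) -> assign | voices=[64 76 81 85]
Op 7: note_on(82): all voices busy, STEAL voice 2 (pitch 81, oldest) -> assign | voices=[64 76 82 85]
Op 8: note_off(76): free voice 1 | voices=[64 - 82 85]
Op 9: note_on(65): voice 1 is free -> assigned | voices=[64 65 82 85]
Op 10: note_on(62): all voices busy, STEAL voice 3 (pitch 85, oldest) -> assign | voices=[64 65 82 62]

Answer: 63 60 81 85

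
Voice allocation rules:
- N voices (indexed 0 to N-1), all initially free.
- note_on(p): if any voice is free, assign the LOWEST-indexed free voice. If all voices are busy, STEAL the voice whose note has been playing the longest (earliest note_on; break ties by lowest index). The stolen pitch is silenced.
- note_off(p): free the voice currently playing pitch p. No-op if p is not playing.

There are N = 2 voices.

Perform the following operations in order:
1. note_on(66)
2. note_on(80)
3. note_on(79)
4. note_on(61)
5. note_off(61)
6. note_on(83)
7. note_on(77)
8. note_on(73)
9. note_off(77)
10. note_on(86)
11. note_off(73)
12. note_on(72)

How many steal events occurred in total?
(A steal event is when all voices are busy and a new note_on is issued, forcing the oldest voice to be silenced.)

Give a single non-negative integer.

Op 1: note_on(66): voice 0 is free -> assigned | voices=[66 -]
Op 2: note_on(80): voice 1 is free -> assigned | voices=[66 80]
Op 3: note_on(79): all voices busy, STEAL voice 0 (pitch 66, oldest) -> assign | voices=[79 80]
Op 4: note_on(61): all voices busy, STEAL voice 1 (pitch 80, oldest) -> assign | voices=[79 61]
Op 5: note_off(61): free voice 1 | voices=[79 -]
Op 6: note_on(83): voice 1 is free -> assigned | voices=[79 83]
Op 7: note_on(77): all voices busy, STEAL voice 0 (pitch 79, oldest) -> assign | voices=[77 83]
Op 8: note_on(73): all voices busy, STEAL voice 1 (pitch 83, oldest) -> assign | voices=[77 73]
Op 9: note_off(77): free voice 0 | voices=[- 73]
Op 10: note_on(86): voice 0 is free -> assigned | voices=[86 73]
Op 11: note_off(73): free voice 1 | voices=[86 -]
Op 12: note_on(72): voice 1 is free -> assigned | voices=[86 72]

Answer: 4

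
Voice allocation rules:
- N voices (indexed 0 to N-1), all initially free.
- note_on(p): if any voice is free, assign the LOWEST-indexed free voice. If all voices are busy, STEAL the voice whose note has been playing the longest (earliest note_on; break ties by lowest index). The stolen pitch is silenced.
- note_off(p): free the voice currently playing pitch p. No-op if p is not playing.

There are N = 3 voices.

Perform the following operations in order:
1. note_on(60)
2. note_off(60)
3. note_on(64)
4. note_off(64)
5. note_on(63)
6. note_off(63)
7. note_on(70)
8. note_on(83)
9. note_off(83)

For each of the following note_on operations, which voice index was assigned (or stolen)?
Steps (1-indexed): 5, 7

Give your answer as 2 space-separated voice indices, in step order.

Answer: 0 0

Derivation:
Op 1: note_on(60): voice 0 is free -> assigned | voices=[60 - -]
Op 2: note_off(60): free voice 0 | voices=[- - -]
Op 3: note_on(64): voice 0 is free -> assigned | voices=[64 - -]
Op 4: note_off(64): free voice 0 | voices=[- - -]
Op 5: note_on(63): voice 0 is free -> assigned | voices=[63 - -]
Op 6: note_off(63): free voice 0 | voices=[- - -]
Op 7: note_on(70): voice 0 is free -> assigned | voices=[70 - -]
Op 8: note_on(83): voice 1 is free -> assigned | voices=[70 83 -]
Op 9: note_off(83): free voice 1 | voices=[70 - -]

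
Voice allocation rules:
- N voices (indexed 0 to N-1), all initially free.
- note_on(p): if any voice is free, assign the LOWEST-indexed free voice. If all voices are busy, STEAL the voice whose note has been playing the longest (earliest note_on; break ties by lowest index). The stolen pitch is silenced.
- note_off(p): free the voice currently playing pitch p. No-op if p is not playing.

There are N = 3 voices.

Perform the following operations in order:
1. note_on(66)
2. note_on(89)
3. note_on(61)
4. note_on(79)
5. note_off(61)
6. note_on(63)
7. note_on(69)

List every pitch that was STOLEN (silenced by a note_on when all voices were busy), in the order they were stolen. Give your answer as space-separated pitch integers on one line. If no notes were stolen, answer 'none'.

Answer: 66 89

Derivation:
Op 1: note_on(66): voice 0 is free -> assigned | voices=[66 - -]
Op 2: note_on(89): voice 1 is free -> assigned | voices=[66 89 -]
Op 3: note_on(61): voice 2 is free -> assigned | voices=[66 89 61]
Op 4: note_on(79): all voices busy, STEAL voice 0 (pitch 66, oldest) -> assign | voices=[79 89 61]
Op 5: note_off(61): free voice 2 | voices=[79 89 -]
Op 6: note_on(63): voice 2 is free -> assigned | voices=[79 89 63]
Op 7: note_on(69): all voices busy, STEAL voice 1 (pitch 89, oldest) -> assign | voices=[79 69 63]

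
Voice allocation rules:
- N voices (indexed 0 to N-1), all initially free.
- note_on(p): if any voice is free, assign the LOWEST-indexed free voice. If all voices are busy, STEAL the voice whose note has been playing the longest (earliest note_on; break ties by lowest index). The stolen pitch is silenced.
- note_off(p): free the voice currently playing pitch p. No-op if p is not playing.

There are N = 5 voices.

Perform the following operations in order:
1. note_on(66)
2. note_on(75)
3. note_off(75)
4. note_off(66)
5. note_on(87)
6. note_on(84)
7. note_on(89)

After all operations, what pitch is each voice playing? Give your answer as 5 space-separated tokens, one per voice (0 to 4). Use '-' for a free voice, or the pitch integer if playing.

Op 1: note_on(66): voice 0 is free -> assigned | voices=[66 - - - -]
Op 2: note_on(75): voice 1 is free -> assigned | voices=[66 75 - - -]
Op 3: note_off(75): free voice 1 | voices=[66 - - - -]
Op 4: note_off(66): free voice 0 | voices=[- - - - -]
Op 5: note_on(87): voice 0 is free -> assigned | voices=[87 - - - -]
Op 6: note_on(84): voice 1 is free -> assigned | voices=[87 84 - - -]
Op 7: note_on(89): voice 2 is free -> assigned | voices=[87 84 89 - -]

Answer: 87 84 89 - -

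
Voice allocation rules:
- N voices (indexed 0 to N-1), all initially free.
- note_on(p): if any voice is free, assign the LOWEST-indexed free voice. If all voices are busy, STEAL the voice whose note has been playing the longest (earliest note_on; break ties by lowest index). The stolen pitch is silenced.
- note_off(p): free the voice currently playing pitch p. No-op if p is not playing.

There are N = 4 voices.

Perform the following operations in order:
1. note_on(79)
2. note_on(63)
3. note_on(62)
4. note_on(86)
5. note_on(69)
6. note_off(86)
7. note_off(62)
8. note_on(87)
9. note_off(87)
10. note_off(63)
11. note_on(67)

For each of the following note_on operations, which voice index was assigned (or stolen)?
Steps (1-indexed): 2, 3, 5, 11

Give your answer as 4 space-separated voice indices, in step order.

Op 1: note_on(79): voice 0 is free -> assigned | voices=[79 - - -]
Op 2: note_on(63): voice 1 is free -> assigned | voices=[79 63 - -]
Op 3: note_on(62): voice 2 is free -> assigned | voices=[79 63 62 -]
Op 4: note_on(86): voice 3 is free -> assigned | voices=[79 63 62 86]
Op 5: note_on(69): all voices busy, STEAL voice 0 (pitch 79, oldest) -> assign | voices=[69 63 62 86]
Op 6: note_off(86): free voice 3 | voices=[69 63 62 -]
Op 7: note_off(62): free voice 2 | voices=[69 63 - -]
Op 8: note_on(87): voice 2 is free -> assigned | voices=[69 63 87 -]
Op 9: note_off(87): free voice 2 | voices=[69 63 - -]
Op 10: note_off(63): free voice 1 | voices=[69 - - -]
Op 11: note_on(67): voice 1 is free -> assigned | voices=[69 67 - -]

Answer: 1 2 0 1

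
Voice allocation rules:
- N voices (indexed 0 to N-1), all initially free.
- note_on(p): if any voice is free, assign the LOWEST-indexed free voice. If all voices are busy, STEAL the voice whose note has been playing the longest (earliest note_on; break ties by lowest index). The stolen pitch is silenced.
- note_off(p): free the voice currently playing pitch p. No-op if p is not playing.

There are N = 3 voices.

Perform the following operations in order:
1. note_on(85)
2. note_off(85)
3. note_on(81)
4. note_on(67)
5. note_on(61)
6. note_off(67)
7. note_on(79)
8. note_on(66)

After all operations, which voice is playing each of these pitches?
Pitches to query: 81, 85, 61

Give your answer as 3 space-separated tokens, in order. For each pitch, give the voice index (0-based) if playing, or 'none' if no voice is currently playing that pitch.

Answer: none none 2

Derivation:
Op 1: note_on(85): voice 0 is free -> assigned | voices=[85 - -]
Op 2: note_off(85): free voice 0 | voices=[- - -]
Op 3: note_on(81): voice 0 is free -> assigned | voices=[81 - -]
Op 4: note_on(67): voice 1 is free -> assigned | voices=[81 67 -]
Op 5: note_on(61): voice 2 is free -> assigned | voices=[81 67 61]
Op 6: note_off(67): free voice 1 | voices=[81 - 61]
Op 7: note_on(79): voice 1 is free -> assigned | voices=[81 79 61]
Op 8: note_on(66): all voices busy, STEAL voice 0 (pitch 81, oldest) -> assign | voices=[66 79 61]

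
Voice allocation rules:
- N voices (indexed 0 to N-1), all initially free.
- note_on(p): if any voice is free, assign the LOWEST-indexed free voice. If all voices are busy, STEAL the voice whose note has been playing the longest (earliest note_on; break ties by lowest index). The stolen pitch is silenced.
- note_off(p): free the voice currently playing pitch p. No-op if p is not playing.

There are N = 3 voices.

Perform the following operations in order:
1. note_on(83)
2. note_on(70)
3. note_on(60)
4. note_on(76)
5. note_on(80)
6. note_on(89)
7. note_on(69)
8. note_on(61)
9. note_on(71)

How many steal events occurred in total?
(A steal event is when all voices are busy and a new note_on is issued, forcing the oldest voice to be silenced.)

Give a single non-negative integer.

Answer: 6

Derivation:
Op 1: note_on(83): voice 0 is free -> assigned | voices=[83 - -]
Op 2: note_on(70): voice 1 is free -> assigned | voices=[83 70 -]
Op 3: note_on(60): voice 2 is free -> assigned | voices=[83 70 60]
Op 4: note_on(76): all voices busy, STEAL voice 0 (pitch 83, oldest) -> assign | voices=[76 70 60]
Op 5: note_on(80): all voices busy, STEAL voice 1 (pitch 70, oldest) -> assign | voices=[76 80 60]
Op 6: note_on(89): all voices busy, STEAL voice 2 (pitch 60, oldest) -> assign | voices=[76 80 89]
Op 7: note_on(69): all voices busy, STEAL voice 0 (pitch 76, oldest) -> assign | voices=[69 80 89]
Op 8: note_on(61): all voices busy, STEAL voice 1 (pitch 80, oldest) -> assign | voices=[69 61 89]
Op 9: note_on(71): all voices busy, STEAL voice 2 (pitch 89, oldest) -> assign | voices=[69 61 71]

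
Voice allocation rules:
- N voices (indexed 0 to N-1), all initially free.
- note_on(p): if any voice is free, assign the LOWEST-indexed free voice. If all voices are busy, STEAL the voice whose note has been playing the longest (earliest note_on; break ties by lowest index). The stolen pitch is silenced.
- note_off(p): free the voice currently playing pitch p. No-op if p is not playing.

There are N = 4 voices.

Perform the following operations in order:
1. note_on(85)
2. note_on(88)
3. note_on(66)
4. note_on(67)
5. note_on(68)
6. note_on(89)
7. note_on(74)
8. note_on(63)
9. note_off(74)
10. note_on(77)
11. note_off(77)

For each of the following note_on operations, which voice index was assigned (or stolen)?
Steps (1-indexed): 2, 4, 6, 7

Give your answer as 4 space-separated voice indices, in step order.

Answer: 1 3 1 2

Derivation:
Op 1: note_on(85): voice 0 is free -> assigned | voices=[85 - - -]
Op 2: note_on(88): voice 1 is free -> assigned | voices=[85 88 - -]
Op 3: note_on(66): voice 2 is free -> assigned | voices=[85 88 66 -]
Op 4: note_on(67): voice 3 is free -> assigned | voices=[85 88 66 67]
Op 5: note_on(68): all voices busy, STEAL voice 0 (pitch 85, oldest) -> assign | voices=[68 88 66 67]
Op 6: note_on(89): all voices busy, STEAL voice 1 (pitch 88, oldest) -> assign | voices=[68 89 66 67]
Op 7: note_on(74): all voices busy, STEAL voice 2 (pitch 66, oldest) -> assign | voices=[68 89 74 67]
Op 8: note_on(63): all voices busy, STEAL voice 3 (pitch 67, oldest) -> assign | voices=[68 89 74 63]
Op 9: note_off(74): free voice 2 | voices=[68 89 - 63]
Op 10: note_on(77): voice 2 is free -> assigned | voices=[68 89 77 63]
Op 11: note_off(77): free voice 2 | voices=[68 89 - 63]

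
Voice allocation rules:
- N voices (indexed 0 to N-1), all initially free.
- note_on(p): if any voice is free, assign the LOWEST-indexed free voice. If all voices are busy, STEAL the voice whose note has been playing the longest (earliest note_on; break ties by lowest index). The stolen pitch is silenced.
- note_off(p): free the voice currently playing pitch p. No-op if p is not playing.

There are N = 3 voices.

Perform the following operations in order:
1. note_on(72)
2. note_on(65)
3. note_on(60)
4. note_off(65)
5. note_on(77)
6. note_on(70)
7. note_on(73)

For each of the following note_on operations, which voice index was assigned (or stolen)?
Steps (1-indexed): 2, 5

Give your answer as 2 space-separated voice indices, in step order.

Answer: 1 1

Derivation:
Op 1: note_on(72): voice 0 is free -> assigned | voices=[72 - -]
Op 2: note_on(65): voice 1 is free -> assigned | voices=[72 65 -]
Op 3: note_on(60): voice 2 is free -> assigned | voices=[72 65 60]
Op 4: note_off(65): free voice 1 | voices=[72 - 60]
Op 5: note_on(77): voice 1 is free -> assigned | voices=[72 77 60]
Op 6: note_on(70): all voices busy, STEAL voice 0 (pitch 72, oldest) -> assign | voices=[70 77 60]
Op 7: note_on(73): all voices busy, STEAL voice 2 (pitch 60, oldest) -> assign | voices=[70 77 73]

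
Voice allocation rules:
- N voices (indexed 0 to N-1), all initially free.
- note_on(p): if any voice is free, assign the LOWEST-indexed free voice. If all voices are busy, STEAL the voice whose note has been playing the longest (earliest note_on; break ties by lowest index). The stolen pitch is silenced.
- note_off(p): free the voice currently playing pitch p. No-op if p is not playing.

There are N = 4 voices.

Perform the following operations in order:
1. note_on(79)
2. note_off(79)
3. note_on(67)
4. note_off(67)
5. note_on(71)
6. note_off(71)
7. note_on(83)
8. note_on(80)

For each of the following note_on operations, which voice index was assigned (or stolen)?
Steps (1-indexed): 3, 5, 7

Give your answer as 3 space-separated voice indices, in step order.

Answer: 0 0 0

Derivation:
Op 1: note_on(79): voice 0 is free -> assigned | voices=[79 - - -]
Op 2: note_off(79): free voice 0 | voices=[- - - -]
Op 3: note_on(67): voice 0 is free -> assigned | voices=[67 - - -]
Op 4: note_off(67): free voice 0 | voices=[- - - -]
Op 5: note_on(71): voice 0 is free -> assigned | voices=[71 - - -]
Op 6: note_off(71): free voice 0 | voices=[- - - -]
Op 7: note_on(83): voice 0 is free -> assigned | voices=[83 - - -]
Op 8: note_on(80): voice 1 is free -> assigned | voices=[83 80 - -]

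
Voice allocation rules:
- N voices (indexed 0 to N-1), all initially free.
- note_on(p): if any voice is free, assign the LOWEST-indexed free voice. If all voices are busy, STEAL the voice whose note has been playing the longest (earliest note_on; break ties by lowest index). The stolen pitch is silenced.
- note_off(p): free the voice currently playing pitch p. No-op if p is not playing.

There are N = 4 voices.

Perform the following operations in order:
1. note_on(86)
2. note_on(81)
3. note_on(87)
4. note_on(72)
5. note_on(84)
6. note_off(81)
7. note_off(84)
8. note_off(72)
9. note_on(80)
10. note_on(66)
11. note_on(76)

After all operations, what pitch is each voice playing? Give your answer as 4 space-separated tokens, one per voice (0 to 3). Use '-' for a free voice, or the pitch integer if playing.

Op 1: note_on(86): voice 0 is free -> assigned | voices=[86 - - -]
Op 2: note_on(81): voice 1 is free -> assigned | voices=[86 81 - -]
Op 3: note_on(87): voice 2 is free -> assigned | voices=[86 81 87 -]
Op 4: note_on(72): voice 3 is free -> assigned | voices=[86 81 87 72]
Op 5: note_on(84): all voices busy, STEAL voice 0 (pitch 86, oldest) -> assign | voices=[84 81 87 72]
Op 6: note_off(81): free voice 1 | voices=[84 - 87 72]
Op 7: note_off(84): free voice 0 | voices=[- - 87 72]
Op 8: note_off(72): free voice 3 | voices=[- - 87 -]
Op 9: note_on(80): voice 0 is free -> assigned | voices=[80 - 87 -]
Op 10: note_on(66): voice 1 is free -> assigned | voices=[80 66 87 -]
Op 11: note_on(76): voice 3 is free -> assigned | voices=[80 66 87 76]

Answer: 80 66 87 76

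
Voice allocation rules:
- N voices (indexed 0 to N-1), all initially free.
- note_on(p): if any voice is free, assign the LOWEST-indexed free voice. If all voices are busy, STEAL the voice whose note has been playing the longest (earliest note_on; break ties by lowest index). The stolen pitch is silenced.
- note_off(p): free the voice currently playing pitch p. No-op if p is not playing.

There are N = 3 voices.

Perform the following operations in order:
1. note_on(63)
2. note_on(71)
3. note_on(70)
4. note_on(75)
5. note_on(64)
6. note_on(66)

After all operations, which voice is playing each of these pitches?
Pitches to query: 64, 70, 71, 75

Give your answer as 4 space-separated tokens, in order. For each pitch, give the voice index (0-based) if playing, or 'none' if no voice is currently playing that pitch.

Op 1: note_on(63): voice 0 is free -> assigned | voices=[63 - -]
Op 2: note_on(71): voice 1 is free -> assigned | voices=[63 71 -]
Op 3: note_on(70): voice 2 is free -> assigned | voices=[63 71 70]
Op 4: note_on(75): all voices busy, STEAL voice 0 (pitch 63, oldest) -> assign | voices=[75 71 70]
Op 5: note_on(64): all voices busy, STEAL voice 1 (pitch 71, oldest) -> assign | voices=[75 64 70]
Op 6: note_on(66): all voices busy, STEAL voice 2 (pitch 70, oldest) -> assign | voices=[75 64 66]

Answer: 1 none none 0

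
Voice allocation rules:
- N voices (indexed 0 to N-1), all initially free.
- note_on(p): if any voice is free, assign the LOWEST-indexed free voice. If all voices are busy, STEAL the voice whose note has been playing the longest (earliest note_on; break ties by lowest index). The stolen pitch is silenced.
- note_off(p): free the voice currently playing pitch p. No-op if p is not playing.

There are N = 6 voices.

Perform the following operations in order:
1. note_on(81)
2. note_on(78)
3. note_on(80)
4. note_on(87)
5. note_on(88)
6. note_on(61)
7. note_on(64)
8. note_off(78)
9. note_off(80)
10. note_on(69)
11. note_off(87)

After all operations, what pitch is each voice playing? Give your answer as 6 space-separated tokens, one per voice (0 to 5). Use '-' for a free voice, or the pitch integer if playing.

Op 1: note_on(81): voice 0 is free -> assigned | voices=[81 - - - - -]
Op 2: note_on(78): voice 1 is free -> assigned | voices=[81 78 - - - -]
Op 3: note_on(80): voice 2 is free -> assigned | voices=[81 78 80 - - -]
Op 4: note_on(87): voice 3 is free -> assigned | voices=[81 78 80 87 - -]
Op 5: note_on(88): voice 4 is free -> assigned | voices=[81 78 80 87 88 -]
Op 6: note_on(61): voice 5 is free -> assigned | voices=[81 78 80 87 88 61]
Op 7: note_on(64): all voices busy, STEAL voice 0 (pitch 81, oldest) -> assign | voices=[64 78 80 87 88 61]
Op 8: note_off(78): free voice 1 | voices=[64 - 80 87 88 61]
Op 9: note_off(80): free voice 2 | voices=[64 - - 87 88 61]
Op 10: note_on(69): voice 1 is free -> assigned | voices=[64 69 - 87 88 61]
Op 11: note_off(87): free voice 3 | voices=[64 69 - - 88 61]

Answer: 64 69 - - 88 61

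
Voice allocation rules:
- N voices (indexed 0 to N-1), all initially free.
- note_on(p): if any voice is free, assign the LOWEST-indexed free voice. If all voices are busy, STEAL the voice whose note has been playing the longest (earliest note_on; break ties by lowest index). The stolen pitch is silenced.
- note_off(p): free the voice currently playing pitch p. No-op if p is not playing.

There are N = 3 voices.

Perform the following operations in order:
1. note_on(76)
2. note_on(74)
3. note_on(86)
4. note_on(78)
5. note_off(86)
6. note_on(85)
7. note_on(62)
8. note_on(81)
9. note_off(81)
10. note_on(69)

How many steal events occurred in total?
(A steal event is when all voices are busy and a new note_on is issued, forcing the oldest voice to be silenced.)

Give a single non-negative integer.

Answer: 3

Derivation:
Op 1: note_on(76): voice 0 is free -> assigned | voices=[76 - -]
Op 2: note_on(74): voice 1 is free -> assigned | voices=[76 74 -]
Op 3: note_on(86): voice 2 is free -> assigned | voices=[76 74 86]
Op 4: note_on(78): all voices busy, STEAL voice 0 (pitch 76, oldest) -> assign | voices=[78 74 86]
Op 5: note_off(86): free voice 2 | voices=[78 74 -]
Op 6: note_on(85): voice 2 is free -> assigned | voices=[78 74 85]
Op 7: note_on(62): all voices busy, STEAL voice 1 (pitch 74, oldest) -> assign | voices=[78 62 85]
Op 8: note_on(81): all voices busy, STEAL voice 0 (pitch 78, oldest) -> assign | voices=[81 62 85]
Op 9: note_off(81): free voice 0 | voices=[- 62 85]
Op 10: note_on(69): voice 0 is free -> assigned | voices=[69 62 85]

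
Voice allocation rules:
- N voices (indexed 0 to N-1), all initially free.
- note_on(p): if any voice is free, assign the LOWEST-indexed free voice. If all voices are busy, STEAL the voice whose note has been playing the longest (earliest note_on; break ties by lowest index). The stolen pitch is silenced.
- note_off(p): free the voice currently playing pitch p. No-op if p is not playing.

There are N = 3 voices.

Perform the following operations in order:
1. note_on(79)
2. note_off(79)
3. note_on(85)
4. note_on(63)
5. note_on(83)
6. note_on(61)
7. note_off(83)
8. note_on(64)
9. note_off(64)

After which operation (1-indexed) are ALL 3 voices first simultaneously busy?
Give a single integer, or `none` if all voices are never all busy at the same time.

Answer: 5

Derivation:
Op 1: note_on(79): voice 0 is free -> assigned | voices=[79 - -]
Op 2: note_off(79): free voice 0 | voices=[- - -]
Op 3: note_on(85): voice 0 is free -> assigned | voices=[85 - -]
Op 4: note_on(63): voice 1 is free -> assigned | voices=[85 63 -]
Op 5: note_on(83): voice 2 is free -> assigned | voices=[85 63 83]
Op 6: note_on(61): all voices busy, STEAL voice 0 (pitch 85, oldest) -> assign | voices=[61 63 83]
Op 7: note_off(83): free voice 2 | voices=[61 63 -]
Op 8: note_on(64): voice 2 is free -> assigned | voices=[61 63 64]
Op 9: note_off(64): free voice 2 | voices=[61 63 -]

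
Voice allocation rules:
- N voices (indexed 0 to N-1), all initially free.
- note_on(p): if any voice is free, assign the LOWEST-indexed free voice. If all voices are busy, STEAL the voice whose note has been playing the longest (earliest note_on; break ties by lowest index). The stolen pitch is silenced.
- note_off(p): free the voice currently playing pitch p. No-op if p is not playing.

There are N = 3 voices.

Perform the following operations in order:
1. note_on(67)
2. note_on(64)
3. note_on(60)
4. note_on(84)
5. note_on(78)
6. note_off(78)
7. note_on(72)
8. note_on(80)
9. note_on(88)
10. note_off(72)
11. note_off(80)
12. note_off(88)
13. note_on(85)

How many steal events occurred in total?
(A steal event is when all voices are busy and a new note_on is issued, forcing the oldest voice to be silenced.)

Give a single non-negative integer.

Answer: 4

Derivation:
Op 1: note_on(67): voice 0 is free -> assigned | voices=[67 - -]
Op 2: note_on(64): voice 1 is free -> assigned | voices=[67 64 -]
Op 3: note_on(60): voice 2 is free -> assigned | voices=[67 64 60]
Op 4: note_on(84): all voices busy, STEAL voice 0 (pitch 67, oldest) -> assign | voices=[84 64 60]
Op 5: note_on(78): all voices busy, STEAL voice 1 (pitch 64, oldest) -> assign | voices=[84 78 60]
Op 6: note_off(78): free voice 1 | voices=[84 - 60]
Op 7: note_on(72): voice 1 is free -> assigned | voices=[84 72 60]
Op 8: note_on(80): all voices busy, STEAL voice 2 (pitch 60, oldest) -> assign | voices=[84 72 80]
Op 9: note_on(88): all voices busy, STEAL voice 0 (pitch 84, oldest) -> assign | voices=[88 72 80]
Op 10: note_off(72): free voice 1 | voices=[88 - 80]
Op 11: note_off(80): free voice 2 | voices=[88 - -]
Op 12: note_off(88): free voice 0 | voices=[- - -]
Op 13: note_on(85): voice 0 is free -> assigned | voices=[85 - -]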